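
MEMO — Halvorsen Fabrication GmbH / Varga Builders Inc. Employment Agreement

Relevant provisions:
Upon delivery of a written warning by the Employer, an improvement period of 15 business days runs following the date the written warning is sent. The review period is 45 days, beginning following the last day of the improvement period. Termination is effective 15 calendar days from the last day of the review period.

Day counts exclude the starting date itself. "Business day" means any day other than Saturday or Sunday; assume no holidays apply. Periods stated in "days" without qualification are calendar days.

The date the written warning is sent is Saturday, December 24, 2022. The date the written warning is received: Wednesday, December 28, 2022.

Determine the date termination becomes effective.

The last day of the improvement period: counting 15 business days from Saturday, December 24, 2022 (Dec 26, Dec 27, Dec 28, Dec 29, …, Jan 11, Jan 12, Jan 13, skipping weekends) reaches Friday, January 13, 2023.
The last day of the review period: 45 calendar days after January 13, 2023 is February 27, 2023.
Adding 15 calendar days to February 27, 2023 gives March 14, 2023, which is the date termination becomes effective.

March 14, 2023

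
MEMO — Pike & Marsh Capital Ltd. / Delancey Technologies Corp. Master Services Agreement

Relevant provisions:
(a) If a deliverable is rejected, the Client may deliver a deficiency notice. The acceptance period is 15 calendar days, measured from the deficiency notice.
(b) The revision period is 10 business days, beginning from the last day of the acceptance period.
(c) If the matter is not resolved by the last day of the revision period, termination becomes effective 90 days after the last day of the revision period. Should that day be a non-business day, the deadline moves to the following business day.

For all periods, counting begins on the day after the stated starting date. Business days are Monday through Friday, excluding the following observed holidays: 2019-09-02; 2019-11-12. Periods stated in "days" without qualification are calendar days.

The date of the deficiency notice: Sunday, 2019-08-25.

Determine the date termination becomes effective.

The last day of the acceptance period: 15 calendar days after 2019-08-25 is 2019-09-09.
From Monday, 2019-09-09, 10 business days (Sep 10, Sep 11, Sep 12, Sep 13, Sep 16, Sep 17, Sep 18, Sep 19, Sep 20, Sep 23, skipping weekends) brings us to Monday, 2019-09-23, which is the last day of the revision period.
The date termination becomes effective: 2019-09-23 + 90 days = 2019-12-22. That falls on a Sunday, so it rolls to the next business day, Monday, 2019-12-23.

2019-12-23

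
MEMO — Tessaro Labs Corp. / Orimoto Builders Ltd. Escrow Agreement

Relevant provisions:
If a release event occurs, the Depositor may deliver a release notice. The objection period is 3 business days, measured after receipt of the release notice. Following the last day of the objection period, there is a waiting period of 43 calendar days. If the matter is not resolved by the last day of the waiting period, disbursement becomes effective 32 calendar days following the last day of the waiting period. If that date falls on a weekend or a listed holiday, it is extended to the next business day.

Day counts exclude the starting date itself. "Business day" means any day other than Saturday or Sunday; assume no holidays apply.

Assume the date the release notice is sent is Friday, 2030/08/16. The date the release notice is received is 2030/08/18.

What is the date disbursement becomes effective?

The last day of the objection period: 3 business days after Sunday, 2030/08/18, skipping weekends — Aug 19, Aug 20, Aug 21 — lands on Wednesday, 2030/08/21.
The last day of the waiting period: 43 calendar days after 2030/08/21 is 2030/10/03.
The date disbursement becomes effective: 32 calendar days after 2030/10/03 is 2030/11/04. 2030/11/04 is a Monday, so no roll-forward applies.

2030/11/04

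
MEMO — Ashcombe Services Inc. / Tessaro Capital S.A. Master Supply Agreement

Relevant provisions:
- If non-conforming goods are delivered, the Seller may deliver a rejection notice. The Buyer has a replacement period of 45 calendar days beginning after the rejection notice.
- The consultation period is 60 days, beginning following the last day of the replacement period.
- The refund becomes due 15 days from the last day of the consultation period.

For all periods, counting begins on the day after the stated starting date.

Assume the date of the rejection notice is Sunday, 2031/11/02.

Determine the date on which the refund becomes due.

The last day of the replacement period: 45 calendar days after 2031/11/02 is 2031/12/17.
The last day of the consultation period: 60 calendar days after 2031/12/17 is 2032/02/15.
The date on which the refund becomes due: 2032/02/15 + 15 days = 2032/03/01.

2032/03/01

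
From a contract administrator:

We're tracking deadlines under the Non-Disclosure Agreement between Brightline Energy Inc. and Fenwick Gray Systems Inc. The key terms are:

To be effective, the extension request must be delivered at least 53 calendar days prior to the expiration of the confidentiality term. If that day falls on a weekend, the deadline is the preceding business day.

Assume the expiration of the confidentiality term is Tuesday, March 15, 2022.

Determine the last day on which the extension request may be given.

Counting back 53 calendar days from March 15, 2022 gives January 21, 2022. That is a Friday, so no adjustment is needed.

January 21, 2022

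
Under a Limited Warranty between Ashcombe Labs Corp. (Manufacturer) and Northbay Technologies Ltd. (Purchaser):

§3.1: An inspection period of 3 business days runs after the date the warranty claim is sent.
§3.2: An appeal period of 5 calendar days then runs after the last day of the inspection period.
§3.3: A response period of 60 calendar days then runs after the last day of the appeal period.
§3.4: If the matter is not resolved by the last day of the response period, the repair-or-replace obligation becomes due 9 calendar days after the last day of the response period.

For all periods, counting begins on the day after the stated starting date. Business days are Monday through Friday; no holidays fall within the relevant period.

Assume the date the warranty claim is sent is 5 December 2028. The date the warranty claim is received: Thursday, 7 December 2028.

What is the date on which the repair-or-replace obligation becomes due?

20 February 2029

From Tuesday, 5 December 2028, 3 business days (Dec 6, Dec 7, Dec 8, skipping weekends) brings us to Friday, 8 December 2028, which is the last day of the inspection period.
The last day of the appeal period: 5 calendar days after 8 December 2028 is 13 December 2028.
The last day of the response period: 60 calendar days after 13 December 2028 is 11 February 2029.
Adding 9 calendar days to 11 February 2029 gives 20 February 2029, which is the date on which the repair-or-replace obligation becomes due.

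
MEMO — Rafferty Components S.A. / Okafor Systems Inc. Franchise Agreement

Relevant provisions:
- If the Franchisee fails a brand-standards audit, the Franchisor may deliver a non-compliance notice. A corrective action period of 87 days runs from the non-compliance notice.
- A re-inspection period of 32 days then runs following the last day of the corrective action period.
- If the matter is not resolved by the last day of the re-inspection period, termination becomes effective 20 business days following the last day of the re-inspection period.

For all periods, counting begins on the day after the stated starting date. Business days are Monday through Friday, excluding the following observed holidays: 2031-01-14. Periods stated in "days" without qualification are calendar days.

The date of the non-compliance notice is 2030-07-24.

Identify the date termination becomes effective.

2030-12-18

The last day of the corrective action period: 2030-07-24 + 87 days = 2030-10-19.
The last day of the re-inspection period: 32 calendar days after 2030-10-19 is 2030-11-20.
The date termination becomes effective: 20 business days after Wednesday, 2030-11-20, skipping weekends — Nov 21, Nov 22, Nov 25, Nov 26, …, Dec 16, Dec 17, Dec 18 — lands on Wednesday, 2030-12-18.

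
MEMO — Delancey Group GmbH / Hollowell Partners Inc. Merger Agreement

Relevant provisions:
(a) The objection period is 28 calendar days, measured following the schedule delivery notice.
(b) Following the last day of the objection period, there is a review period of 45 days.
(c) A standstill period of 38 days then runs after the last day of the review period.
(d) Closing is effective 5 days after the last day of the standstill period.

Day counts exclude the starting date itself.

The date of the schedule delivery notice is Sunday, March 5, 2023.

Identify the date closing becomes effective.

June 29, 2023

The last day of the objection period: March 5, 2023 + 28 days = April 2, 2023.
The last day of the review period: 45 calendar days after April 2, 2023 is May 17, 2023.
Adding 38 calendar days to May 17, 2023 gives June 24, 2023, which is the last day of the standstill period.
Adding 5 calendar days to June 24, 2023 gives June 29, 2023, which is the date closing becomes effective.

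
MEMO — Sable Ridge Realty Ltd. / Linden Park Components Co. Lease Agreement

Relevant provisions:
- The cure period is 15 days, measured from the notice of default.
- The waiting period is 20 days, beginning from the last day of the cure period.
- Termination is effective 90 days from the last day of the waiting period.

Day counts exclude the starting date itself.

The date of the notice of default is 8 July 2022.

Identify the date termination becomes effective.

10 November 2022

The last day of the cure period: 15 calendar days after 8 July 2022 is 23 July 2022.
The last day of the waiting period: 20 calendar days after 23 July 2022 is 12 August 2022.
The date termination becomes effective: 12 August 2022 + 90 days = 10 November 2022.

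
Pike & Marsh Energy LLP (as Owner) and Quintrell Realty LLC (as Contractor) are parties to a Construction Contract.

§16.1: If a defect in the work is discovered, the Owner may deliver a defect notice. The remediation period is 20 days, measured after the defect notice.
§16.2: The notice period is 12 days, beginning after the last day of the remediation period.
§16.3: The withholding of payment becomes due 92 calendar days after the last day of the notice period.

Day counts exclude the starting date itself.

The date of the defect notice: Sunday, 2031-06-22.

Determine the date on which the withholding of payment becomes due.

The last day of the remediation period: 2031-06-22 + 20 days = 2031-07-12.
The last day of the notice period: 2031-07-12 + 12 days = 2031-07-24.
The date on which the withholding of payment becomes due: 92 calendar days after 2031-07-24 is 2031-10-24.

2031-10-24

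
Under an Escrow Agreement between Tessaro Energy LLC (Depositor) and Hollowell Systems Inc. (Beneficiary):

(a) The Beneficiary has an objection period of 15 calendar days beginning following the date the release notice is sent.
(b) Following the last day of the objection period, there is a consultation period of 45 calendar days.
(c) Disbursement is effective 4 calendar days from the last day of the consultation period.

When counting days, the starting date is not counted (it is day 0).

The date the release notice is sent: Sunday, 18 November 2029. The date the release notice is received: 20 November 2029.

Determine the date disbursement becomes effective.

Adding 15 calendar days to 18 November 2029 gives 3 December 2029, which is the last day of the objection period.
The last day of the consultation period: 3 December 2029 + 45 days = 17 January 2030.
Adding 4 calendar days to 17 January 2030 gives 21 January 2030, which is the date disbursement becomes effective.

21 January 2030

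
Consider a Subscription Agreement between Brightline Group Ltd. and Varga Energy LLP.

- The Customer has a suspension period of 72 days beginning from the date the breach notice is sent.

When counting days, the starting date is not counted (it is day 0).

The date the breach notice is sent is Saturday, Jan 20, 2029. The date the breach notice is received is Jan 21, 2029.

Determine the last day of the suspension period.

Apr 2, 2029

The last day of the suspension period: 72 calendar days after Jan 20, 2029 is Apr 2, 2029.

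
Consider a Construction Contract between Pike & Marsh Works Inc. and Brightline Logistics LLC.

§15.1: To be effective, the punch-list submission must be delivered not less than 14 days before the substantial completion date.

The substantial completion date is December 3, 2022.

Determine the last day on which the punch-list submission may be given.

December 3, 2022 minus 14 days is November 19, 2022.

November 19, 2022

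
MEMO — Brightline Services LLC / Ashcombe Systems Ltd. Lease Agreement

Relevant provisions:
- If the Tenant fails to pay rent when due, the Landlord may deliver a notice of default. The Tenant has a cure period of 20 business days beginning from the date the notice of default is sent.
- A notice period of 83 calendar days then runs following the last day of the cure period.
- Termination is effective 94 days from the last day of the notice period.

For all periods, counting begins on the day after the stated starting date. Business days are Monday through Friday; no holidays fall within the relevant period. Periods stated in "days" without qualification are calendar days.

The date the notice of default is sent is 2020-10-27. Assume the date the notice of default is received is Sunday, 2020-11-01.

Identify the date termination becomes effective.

The last day of the cure period: 20 business days after Tuesday, 2020-10-27, skipping weekends — Oct 28, Oct 29, Oct 30, Nov 2, …, Nov 20, Nov 23, Nov 24 — lands on Tuesday, 2020-11-24.
Adding 83 calendar days to 2020-11-24 gives 2021-02-15, which is the last day of the notice period.
Adding 94 calendar days to 2021-02-15 gives 2021-05-20, which is the date termination becomes effective.

2021-05-20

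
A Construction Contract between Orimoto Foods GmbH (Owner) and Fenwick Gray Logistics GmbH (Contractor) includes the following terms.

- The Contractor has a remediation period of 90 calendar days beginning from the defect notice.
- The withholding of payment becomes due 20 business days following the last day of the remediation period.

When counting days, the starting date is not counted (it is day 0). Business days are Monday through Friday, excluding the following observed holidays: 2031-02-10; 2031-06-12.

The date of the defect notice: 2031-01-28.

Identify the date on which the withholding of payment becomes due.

2031-05-26

The last day of the remediation period: 2031-01-28 + 90 days = 2031-04-28.
The date on which the withholding of payment becomes due: counting 20 business days from Monday, 2031-04-28 (Apr 29, Apr 30, May 1, May 2, …, May 22, May 23, May 26, skipping weekends) reaches Monday, 2031-05-26.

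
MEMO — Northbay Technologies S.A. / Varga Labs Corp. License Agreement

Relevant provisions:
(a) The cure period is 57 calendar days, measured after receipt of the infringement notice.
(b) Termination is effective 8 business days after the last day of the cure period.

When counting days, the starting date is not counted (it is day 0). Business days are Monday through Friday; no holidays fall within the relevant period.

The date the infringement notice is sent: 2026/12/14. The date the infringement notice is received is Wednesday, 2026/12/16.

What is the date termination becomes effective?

2027/02/23

The last day of the cure period: 2026/12/16 + 57 days = 2027/02/11.
From Thursday, 2027/02/11, 8 business days (Feb 12, Feb 15, Feb 16, Feb 17, Feb 18, Feb 19, Feb 22, Feb 23, skipping weekends) brings us to Tuesday, 2027/02/23, which is the date termination becomes effective.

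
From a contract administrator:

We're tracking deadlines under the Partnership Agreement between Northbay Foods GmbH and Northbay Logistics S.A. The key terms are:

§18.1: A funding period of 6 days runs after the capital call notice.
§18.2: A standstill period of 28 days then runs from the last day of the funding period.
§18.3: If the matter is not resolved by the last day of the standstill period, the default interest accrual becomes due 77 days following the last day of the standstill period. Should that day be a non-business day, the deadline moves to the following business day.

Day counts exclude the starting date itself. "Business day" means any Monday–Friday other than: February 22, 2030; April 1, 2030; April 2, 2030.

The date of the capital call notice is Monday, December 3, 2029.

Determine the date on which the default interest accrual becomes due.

March 25, 2030

Adding 6 calendar days to December 3, 2029 gives December 9, 2029, which is the last day of the funding period.
The last day of the standstill period: 28 calendar days after December 9, 2029 is January 6, 2030.
The date on which the default interest accrual becomes due: 77 calendar days after January 6, 2030 is March 24, 2030. That falls on a Sunday, so it rolls to the next business day, Monday, March 25, 2030.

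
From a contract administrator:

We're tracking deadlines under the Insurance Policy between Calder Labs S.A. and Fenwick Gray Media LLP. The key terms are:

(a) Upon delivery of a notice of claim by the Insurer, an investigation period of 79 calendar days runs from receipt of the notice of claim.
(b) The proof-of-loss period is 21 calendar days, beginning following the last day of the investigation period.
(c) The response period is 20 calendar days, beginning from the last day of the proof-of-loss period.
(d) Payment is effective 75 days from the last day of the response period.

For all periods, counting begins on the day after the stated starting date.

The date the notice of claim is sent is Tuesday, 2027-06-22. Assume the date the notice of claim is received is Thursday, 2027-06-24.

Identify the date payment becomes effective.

2028-01-05

The last day of the investigation period: 2027-06-24 + 79 days = 2027-09-11.
Adding 21 calendar days to 2027-09-11 gives 2027-10-02, which is the last day of the proof-of-loss period.
The last day of the response period: 2027-10-02 + 20 days = 2027-10-22.
Adding 75 calendar days to 2027-10-22 gives 2028-01-05, which is the date payment becomes effective.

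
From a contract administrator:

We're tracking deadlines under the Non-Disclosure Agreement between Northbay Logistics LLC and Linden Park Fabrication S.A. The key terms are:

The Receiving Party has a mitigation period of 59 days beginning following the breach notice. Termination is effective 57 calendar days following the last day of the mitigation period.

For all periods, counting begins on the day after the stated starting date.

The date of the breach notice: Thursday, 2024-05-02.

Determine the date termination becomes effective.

The last day of the mitigation period: 2024-05-02 + 59 days = 2024-06-30.
Adding 57 calendar days to 2024-06-30 gives 2024-08-26, which is the date termination becomes effective.

2024-08-26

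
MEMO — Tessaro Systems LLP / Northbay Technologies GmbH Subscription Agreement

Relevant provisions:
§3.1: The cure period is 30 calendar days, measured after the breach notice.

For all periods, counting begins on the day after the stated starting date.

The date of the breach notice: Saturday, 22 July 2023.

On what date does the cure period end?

The last day of the cure period: 22 July 2023 + 30 days = 21 August 2023.

21 August 2023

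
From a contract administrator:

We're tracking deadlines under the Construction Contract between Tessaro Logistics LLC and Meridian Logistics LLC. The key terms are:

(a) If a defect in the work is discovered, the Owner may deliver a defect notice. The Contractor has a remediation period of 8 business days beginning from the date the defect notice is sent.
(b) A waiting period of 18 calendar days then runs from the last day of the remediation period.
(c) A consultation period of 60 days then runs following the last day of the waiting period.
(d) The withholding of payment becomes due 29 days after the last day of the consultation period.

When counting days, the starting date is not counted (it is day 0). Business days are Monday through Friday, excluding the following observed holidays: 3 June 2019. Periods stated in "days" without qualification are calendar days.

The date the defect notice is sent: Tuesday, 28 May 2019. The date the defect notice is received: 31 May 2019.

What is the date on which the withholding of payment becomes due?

The last day of the remediation period: counting 8 business days from Tuesday, 28 May 2019 (May 29, May 30, May 31, Jun 4, Jun 5, Jun 6, Jun 7, Jun 10, skipping weekends and the listed holiday on Jun 3) reaches Monday, 10 June 2019.
Adding 18 calendar days to 10 June 2019 gives 28 June 2019, which is the last day of the waiting period.
The last day of the consultation period: 60 calendar days after 28 June 2019 is 27 August 2019.
Adding 29 calendar days to 27 August 2019 gives 25 September 2019, which is the date on which the withholding of payment becomes due.

25 September 2019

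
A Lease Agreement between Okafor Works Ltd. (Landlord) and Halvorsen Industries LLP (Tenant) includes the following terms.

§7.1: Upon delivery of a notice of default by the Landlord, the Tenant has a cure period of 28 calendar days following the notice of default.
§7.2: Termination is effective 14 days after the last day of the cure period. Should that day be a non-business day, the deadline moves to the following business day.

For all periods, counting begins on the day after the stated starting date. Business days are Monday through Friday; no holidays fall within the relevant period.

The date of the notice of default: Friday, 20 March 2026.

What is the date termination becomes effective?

The last day of the cure period: 20 March 2026 + 28 days = 17 April 2026.
The date termination becomes effective: 14 calendar days after 17 April 2026 is 1 May 2026. 1 May 2026 is a Friday, so no roll-forward applies.

1 May 2026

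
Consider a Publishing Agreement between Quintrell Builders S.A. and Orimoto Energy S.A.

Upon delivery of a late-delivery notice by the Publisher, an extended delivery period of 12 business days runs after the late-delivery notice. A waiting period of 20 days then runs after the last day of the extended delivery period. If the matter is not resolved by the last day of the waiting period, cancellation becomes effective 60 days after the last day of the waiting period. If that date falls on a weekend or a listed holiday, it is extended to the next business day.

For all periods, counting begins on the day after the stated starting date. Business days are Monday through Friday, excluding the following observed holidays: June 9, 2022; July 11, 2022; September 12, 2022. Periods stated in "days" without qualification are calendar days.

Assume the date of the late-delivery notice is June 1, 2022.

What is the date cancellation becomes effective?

The last day of the extended delivery period: counting 12 business days from Wednesday, June 1, 2022 (Jun 2, Jun 3, Jun 6, Jun 7, …, Jun 16, Jun 17, Jun 20, skipping weekends and the listed holiday on Jun 9) reaches Monday, June 20, 2022.
Adding 20 calendar days to June 20, 2022 gives July 10, 2022, which is the last day of the waiting period.
The date cancellation becomes effective: 60 calendar days after July 10, 2022 is September 8, 2022. September 8, 2022 is a Thursday and is not a listed holiday, so no roll-forward applies.

September 8, 2022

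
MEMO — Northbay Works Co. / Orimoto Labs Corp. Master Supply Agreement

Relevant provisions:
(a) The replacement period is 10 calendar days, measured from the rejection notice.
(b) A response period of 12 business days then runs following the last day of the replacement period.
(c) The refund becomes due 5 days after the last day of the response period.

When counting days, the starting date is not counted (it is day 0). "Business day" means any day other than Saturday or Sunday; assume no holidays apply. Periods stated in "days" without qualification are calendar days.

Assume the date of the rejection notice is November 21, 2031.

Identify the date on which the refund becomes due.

The last day of the replacement period: November 21, 2031 + 10 days = December 1, 2031.
The last day of the response period: 12 business days after Monday, December 1, 2031, skipping weekends — Dec 2, Dec 3, Dec 4, Dec 5, …, Dec 15, Dec 16, Dec 17 — lands on Wednesday, December 17, 2031.
The date on which the refund becomes due: 5 calendar days after December 17, 2031 is December 22, 2031.

December 22, 2031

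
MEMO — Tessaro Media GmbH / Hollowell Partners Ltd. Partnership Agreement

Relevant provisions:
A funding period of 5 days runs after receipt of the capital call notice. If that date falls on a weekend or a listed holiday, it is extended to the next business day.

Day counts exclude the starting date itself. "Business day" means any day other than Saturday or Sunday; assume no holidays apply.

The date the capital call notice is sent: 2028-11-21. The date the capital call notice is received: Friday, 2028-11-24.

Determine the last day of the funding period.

The last day of the funding period: 5 calendar days after 2028-11-24 is 2028-11-29. 2028-11-29 is a Wednesday, so no roll-forward applies.

2028-11-29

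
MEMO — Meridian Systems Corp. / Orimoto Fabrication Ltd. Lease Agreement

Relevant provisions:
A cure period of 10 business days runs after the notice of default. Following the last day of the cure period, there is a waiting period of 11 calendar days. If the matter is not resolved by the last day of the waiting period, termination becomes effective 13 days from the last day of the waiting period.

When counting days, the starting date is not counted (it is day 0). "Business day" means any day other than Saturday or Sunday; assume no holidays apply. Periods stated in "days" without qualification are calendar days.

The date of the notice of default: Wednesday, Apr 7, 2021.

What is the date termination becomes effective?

May 15, 2021

From Wednesday, Apr 7, 2021, 10 business days (Apr 8, Apr 9, Apr 12, Apr 13, Apr 14, Apr 15, Apr 16, Apr 19, Apr 20, Apr 21, skipping weekends) brings us to Wednesday, Apr 21, 2021, which is the last day of the cure period.
The last day of the waiting period: 11 calendar days after Apr 21, 2021 is May 2, 2021.
Adding 13 calendar days to May 2, 2021 gives May 15, 2021, which is the date termination becomes effective.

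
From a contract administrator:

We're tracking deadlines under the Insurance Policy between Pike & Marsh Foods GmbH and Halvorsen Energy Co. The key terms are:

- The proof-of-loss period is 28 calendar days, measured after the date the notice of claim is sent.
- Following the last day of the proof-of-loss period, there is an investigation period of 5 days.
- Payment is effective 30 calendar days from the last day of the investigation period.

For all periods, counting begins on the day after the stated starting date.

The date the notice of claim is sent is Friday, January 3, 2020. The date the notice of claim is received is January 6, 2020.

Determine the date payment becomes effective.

The last day of the proof-of-loss period: 28 calendar days after January 3, 2020 is January 31, 2020.
The last day of the investigation period: January 31, 2020 + 5 days = February 5, 2020.
The date payment becomes effective: February 5, 2020 + 30 days = March 6, 2020.

March 6, 2020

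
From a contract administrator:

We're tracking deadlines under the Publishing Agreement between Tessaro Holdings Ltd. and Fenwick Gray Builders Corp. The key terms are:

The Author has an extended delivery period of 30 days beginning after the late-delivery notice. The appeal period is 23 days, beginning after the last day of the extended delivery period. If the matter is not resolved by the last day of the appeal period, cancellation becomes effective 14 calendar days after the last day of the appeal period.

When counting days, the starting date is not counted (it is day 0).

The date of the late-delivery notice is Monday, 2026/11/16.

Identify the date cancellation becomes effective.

Adding 30 calendar days to 2026/11/16 gives 2026/12/16, which is the last day of the extended delivery period.
The last day of the appeal period: 2026/12/16 + 23 days = 2027/01/08.
Adding 14 calendar days to 2027/01/08 gives 2027/01/22, which is the date cancellation becomes effective.

2027/01/22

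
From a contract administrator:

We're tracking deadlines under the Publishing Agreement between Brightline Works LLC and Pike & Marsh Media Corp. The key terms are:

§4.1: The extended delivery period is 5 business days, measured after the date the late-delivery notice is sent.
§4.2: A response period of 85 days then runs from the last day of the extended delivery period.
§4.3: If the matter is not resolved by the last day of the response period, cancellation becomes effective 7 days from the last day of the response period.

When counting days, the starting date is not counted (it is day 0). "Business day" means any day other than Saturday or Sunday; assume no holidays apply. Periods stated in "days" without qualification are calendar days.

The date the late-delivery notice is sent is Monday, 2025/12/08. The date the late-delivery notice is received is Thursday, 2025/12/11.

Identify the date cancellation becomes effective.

2026/03/17

From Monday, 2025/12/08, 5 business days (Dec 9, Dec 10, Dec 11, Dec 12, Dec 15, skipping weekends) brings us to Monday, 2025/12/15, which is the last day of the extended delivery period.
The last day of the response period: 85 calendar days after 2025/12/15 is 2026/03/10.
Adding 7 calendar days to 2026/03/10 gives 2026/03/17, which is the date cancellation becomes effective.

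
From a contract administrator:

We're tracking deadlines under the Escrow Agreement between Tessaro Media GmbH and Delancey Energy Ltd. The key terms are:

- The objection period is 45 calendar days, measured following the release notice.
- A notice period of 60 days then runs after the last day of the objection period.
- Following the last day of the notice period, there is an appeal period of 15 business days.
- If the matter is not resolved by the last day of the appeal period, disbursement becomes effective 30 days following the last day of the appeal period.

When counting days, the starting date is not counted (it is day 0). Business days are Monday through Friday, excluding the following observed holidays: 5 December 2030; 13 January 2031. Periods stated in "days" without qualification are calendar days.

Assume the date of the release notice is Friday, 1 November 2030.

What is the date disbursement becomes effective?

6 April 2031

The last day of the objection period: 45 calendar days after 1 November 2030 is 16 December 2030.
Adding 60 calendar days to 16 December 2030 gives 14 February 2031, which is the last day of the notice period.
From Friday, 14 February 2031, 15 business days (Feb 17, Feb 18, Feb 19, Feb 20, …, Mar 5, Mar 6, Mar 7, skipping weekends) brings us to Friday, 7 March 2031, which is the last day of the appeal period.
The date disbursement becomes effective: 30 calendar days after 7 March 2031 is 6 April 2031.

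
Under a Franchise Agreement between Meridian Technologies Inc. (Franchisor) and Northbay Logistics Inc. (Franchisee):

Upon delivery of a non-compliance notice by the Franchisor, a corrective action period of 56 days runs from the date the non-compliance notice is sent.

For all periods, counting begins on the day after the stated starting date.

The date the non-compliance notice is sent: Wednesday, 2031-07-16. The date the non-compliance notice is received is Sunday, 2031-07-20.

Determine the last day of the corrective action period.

Adding 56 calendar days to 2031-07-16 gives 2031-09-10, which is the last day of the corrective action period.

2031-09-10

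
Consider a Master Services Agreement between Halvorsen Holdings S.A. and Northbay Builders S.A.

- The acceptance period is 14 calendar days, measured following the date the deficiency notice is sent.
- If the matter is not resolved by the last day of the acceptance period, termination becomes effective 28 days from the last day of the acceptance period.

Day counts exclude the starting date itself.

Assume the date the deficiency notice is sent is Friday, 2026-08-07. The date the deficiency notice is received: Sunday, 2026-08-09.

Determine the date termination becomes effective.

Adding 14 calendar days to 2026-08-07 gives 2026-08-21, which is the last day of the acceptance period.
The date termination becomes effective: 2026-08-21 + 28 days = 2026-09-18.

2026-09-18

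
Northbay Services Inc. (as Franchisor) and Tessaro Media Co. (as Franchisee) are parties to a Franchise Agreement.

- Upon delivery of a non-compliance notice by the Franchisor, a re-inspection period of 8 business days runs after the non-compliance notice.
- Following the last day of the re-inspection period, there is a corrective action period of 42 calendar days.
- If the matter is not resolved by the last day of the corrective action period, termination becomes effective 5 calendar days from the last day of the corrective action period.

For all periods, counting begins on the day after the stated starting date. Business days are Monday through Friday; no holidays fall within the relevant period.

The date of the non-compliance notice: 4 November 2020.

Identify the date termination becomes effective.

The last day of the re-inspection period: 8 business days after Wednesday, 4 November 2020, skipping weekends — Nov 5, Nov 6, Nov 9, Nov 10, Nov 11, Nov 12, Nov 13, Nov 16 — lands on Monday, 16 November 2020.
Adding 42 calendar days to 16 November 2020 gives 28 December 2020, which is the last day of the corrective action period.
The date termination becomes effective: 28 December 2020 + 5 days = 2 January 2021.

2 January 2021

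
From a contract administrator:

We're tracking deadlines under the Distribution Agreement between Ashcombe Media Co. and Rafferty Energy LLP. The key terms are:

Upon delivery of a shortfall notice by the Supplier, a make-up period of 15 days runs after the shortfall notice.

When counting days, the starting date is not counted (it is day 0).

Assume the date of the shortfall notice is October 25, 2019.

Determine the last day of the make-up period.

Adding 15 calendar days to October 25, 2019 gives November 9, 2019, which is the last day of the make-up period.

November 9, 2019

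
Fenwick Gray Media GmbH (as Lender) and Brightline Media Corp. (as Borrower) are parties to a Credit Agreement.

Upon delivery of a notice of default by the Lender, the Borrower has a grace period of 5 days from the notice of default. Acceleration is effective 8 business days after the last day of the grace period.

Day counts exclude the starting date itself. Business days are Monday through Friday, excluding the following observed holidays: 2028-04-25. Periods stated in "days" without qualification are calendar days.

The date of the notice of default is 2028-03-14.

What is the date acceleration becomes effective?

2028-03-29

The last day of the grace period: 5 calendar days after 2028-03-14 is 2028-03-19.
From Sunday, 2028-03-19, 8 business days (Mar 20, Mar 21, Mar 22, Mar 23, Mar 24, Mar 27, Mar 28, Mar 29, skipping weekends) brings us to Wednesday, 2028-03-29, which is the date acceleration becomes effective.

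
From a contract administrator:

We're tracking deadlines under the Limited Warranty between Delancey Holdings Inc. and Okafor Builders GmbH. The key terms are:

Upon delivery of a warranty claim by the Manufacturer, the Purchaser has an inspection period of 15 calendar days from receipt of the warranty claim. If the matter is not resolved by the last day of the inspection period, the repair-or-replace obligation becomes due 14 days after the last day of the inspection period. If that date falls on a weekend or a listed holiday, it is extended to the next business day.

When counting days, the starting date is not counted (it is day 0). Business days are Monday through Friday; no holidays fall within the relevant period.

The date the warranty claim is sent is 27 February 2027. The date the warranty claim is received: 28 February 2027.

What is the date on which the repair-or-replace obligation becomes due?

The last day of the inspection period: 28 February 2027 + 15 days = 15 March 2027.
The date on which the repair-or-replace obligation becomes due: 15 March 2027 + 14 days = 29 March 2027. 29 March 2027 is a Monday, so no roll-forward applies.

29 March 2027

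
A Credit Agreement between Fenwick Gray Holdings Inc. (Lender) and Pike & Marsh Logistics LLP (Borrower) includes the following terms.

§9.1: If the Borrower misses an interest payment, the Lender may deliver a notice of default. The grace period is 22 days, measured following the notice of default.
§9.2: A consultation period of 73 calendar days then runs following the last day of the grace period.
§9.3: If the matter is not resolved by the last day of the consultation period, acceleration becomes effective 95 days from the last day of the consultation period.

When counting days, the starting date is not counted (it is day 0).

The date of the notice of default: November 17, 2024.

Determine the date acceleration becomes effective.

May 26, 2025

Adding 22 calendar days to November 17, 2024 gives December 9, 2024, which is the last day of the grace period.
The last day of the consultation period: December 9, 2024 + 73 days = February 20, 2025.
Adding 95 calendar days to February 20, 2025 gives May 26, 2025, which is the date acceleration becomes effective.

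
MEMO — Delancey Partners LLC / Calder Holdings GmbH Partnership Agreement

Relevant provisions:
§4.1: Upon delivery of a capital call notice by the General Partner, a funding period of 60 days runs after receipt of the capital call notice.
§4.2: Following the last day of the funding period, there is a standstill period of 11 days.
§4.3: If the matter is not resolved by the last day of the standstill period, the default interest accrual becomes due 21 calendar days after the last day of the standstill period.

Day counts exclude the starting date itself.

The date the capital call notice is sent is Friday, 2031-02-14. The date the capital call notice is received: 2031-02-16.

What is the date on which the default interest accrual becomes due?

The last day of the funding period: 60 calendar days after 2031-02-16 is 2031-04-17.
Adding 11 calendar days to 2031-04-17 gives 2031-04-28, which is the last day of the standstill period.
The date on which the default interest accrual becomes due: 21 calendar days after 2031-04-28 is 2031-05-19.

2031-05-19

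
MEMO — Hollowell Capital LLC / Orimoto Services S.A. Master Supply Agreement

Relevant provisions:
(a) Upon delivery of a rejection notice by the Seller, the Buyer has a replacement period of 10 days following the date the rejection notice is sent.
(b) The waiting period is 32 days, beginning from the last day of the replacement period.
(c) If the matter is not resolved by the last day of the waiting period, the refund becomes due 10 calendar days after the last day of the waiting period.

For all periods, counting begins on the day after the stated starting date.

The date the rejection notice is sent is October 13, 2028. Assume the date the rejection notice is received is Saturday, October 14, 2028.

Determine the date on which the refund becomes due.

December 4, 2028

The last day of the replacement period: 10 calendar days after October 13, 2028 is October 23, 2028.
Adding 32 calendar days to October 23, 2028 gives November 24, 2028, which is the last day of the waiting period.
The date on which the refund becomes due: November 24, 2028 + 10 days = December 4, 2028.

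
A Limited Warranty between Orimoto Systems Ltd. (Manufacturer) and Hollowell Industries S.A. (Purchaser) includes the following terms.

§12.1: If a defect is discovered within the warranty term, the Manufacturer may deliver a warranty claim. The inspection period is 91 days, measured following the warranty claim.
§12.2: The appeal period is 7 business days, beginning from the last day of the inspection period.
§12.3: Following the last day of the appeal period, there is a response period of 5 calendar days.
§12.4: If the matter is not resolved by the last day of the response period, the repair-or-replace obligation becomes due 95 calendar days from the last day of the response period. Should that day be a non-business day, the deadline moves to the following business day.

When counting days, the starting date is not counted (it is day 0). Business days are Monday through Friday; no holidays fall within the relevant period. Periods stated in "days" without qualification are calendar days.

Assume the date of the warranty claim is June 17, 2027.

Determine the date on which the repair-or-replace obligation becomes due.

January 5, 2028

Adding 91 calendar days to June 17, 2027 gives September 16, 2027, which is the last day of the inspection period.
From Thursday, September 16, 2027, 7 business days (Sep 17, Sep 20, Sep 21, Sep 22, Sep 23, Sep 24, Sep 27, skipping weekends) brings us to Monday, September 27, 2027, which is the last day of the appeal period.
Adding 5 calendar days to September 27, 2027 gives October 2, 2027, which is the last day of the response period.
The date on which the repair-or-replace obligation becomes due: October 2, 2027 + 95 days = January 5, 2028. January 5, 2028 is a Wednesday, so no roll-forward applies.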